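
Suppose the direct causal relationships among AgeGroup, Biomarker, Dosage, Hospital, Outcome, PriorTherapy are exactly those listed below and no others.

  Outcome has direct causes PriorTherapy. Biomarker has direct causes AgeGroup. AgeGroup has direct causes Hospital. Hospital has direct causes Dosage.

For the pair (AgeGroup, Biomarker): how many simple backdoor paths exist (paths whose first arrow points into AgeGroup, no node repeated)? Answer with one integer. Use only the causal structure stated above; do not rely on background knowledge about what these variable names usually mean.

0

A backdoor path from AgeGroup to Biomarker is any simple undirected path whose first edge points into AgeGroup (i.e. leaves AgeGroup via a parent).
Parents of AgeGroup: {Hospital}.
No simple path from any parent of AgeGroup reaches Biomarker without revisiting AgeGroup, so there are no backdoor paths.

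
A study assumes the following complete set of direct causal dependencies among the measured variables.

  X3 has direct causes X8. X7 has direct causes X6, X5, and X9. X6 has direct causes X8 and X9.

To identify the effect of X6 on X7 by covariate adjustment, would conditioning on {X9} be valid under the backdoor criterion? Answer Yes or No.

Yes

Backdoor paths from X6 to X7 (paths whose first edge points into X6):
  P1: X6 <- X9 -> X7
Condition 1 (no descendant of X6 in the set): holds — descendants of X6 are {X7}; none are in {X9}.
Condition 2 (every backdoor path blocked by {X9}):
  P1: blocked at fork node X9 ∈ conditioning set.
{X9} satisfies the backdoor criterion.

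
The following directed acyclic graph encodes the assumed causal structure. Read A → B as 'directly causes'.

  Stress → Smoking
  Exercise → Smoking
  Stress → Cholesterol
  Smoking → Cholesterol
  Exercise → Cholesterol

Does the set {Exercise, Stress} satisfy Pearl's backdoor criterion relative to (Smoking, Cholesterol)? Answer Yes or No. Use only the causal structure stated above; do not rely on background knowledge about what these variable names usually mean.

Backdoor paths from Smoking to Cholesterol (paths whose first edge points into Smoking):
  P1: Smoking <- Stress -> Cholesterol
  P2: Smoking <- Exercise -> Cholesterol
Condition 1 (no descendant of Smoking in the set): holds — descendants of Smoking are {Cholesterol}; none are in {Exercise, Stress}.
Condition 2 (every backdoor path blocked by {Exercise, Stress}):
  P1: blocked at fork node Stress ∈ conditioning set.
  P2: blocked at fork node Exercise ∈ conditioning set.
{Exercise, Stress} satisfies the backdoor criterion.

Yes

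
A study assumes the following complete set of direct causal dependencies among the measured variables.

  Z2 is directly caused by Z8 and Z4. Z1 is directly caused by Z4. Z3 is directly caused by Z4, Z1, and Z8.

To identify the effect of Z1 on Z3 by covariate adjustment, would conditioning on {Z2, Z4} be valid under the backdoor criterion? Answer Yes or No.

Backdoor paths from Z1 to Z3 (paths whose first edge points into Z1):
  P1: Z1 <- Z4 -> Z3
  P2: Z1 <- Z4 -> Z2 <- Z8 -> Z3
Condition 1 (no descendant of Z1 in the set): holds — descendants of Z1 are {Z3}; none are in {Z2, Z4}.
Condition 2 (every backdoor path blocked by {Z2, Z4}):
  P1: blocked at fork node Z4 ∈ conditioning set.
  P2: blocked at fork node Z4 ∈ conditioning set.
{Z2, Z4} satisfies the backdoor criterion.

Yes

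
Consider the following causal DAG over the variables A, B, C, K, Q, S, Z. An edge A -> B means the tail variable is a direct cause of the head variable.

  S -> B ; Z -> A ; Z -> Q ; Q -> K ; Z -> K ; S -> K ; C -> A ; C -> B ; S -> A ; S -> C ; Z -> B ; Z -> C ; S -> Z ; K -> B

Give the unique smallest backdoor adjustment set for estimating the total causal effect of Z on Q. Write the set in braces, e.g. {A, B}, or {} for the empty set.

Variables eligible for adjustment (non-descendants of Z, excluding Z and Q): {S}.
Backdoor paths from Z to Q:
  P1: Z <- S -> C -> B <- K <- Q
  P2: Z <- S -> K <- Q
  P3: Z <- S -> A <- C -> B <- K <- Q
  P4: Z <- S -> B <- K <- Q
Each backdoor path contains an unconditioned collider, so every path is already blocked with the empty conditioning set:
  P1: blocked at collider B (neither it nor any descendant is in the conditioning set).
  P2: blocked at collider K (neither it nor any descendant is in the conditioning set).
  P3: blocked at collider A (neither it nor any descendant is in the conditioning set).
  P4: blocked at collider B (neither it nor any descendant is in the conditioning set).
The empty set is therefore the unique smallest valid set.

{}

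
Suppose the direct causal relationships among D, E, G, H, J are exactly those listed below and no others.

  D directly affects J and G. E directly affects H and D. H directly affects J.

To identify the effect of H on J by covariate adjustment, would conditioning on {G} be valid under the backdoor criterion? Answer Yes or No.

No

Backdoor paths from H to J (paths whose first edge points into H):
  P1: H <- E -> D -> J
Condition 1 (no descendant of H in the set): holds — descendants of H are {J}; none are in {G}.
Condition 2 (every backdoor path blocked by {G}):
  P1: open — no interior node is in the conditioning set.
{G} does not satisfy the backdoor criterion.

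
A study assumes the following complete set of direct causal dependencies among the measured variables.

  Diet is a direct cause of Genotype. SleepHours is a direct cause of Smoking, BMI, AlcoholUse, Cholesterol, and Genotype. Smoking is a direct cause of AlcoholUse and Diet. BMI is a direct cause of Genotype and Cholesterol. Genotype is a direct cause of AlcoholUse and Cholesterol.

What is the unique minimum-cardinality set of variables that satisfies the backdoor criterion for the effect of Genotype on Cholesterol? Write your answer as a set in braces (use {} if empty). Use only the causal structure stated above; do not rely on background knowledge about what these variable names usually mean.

Variables eligible for adjustment (non-descendants of Genotype, excluding Genotype and Cholesterol): {BMI, Diet, SleepHours, Smoking}.
Backdoor paths from Genotype to Cholesterol:
  P1: Genotype <- SleepHours -> BMI -> Cholesterol
  P2: Genotype <- SleepHours -> Cholesterol
  P3: Genotype <- BMI <- SleepHours -> Cholesterol
  P4: Genotype <- BMI -> Cholesterol
  P5: Genotype <- Diet <- Smoking <- SleepHours -> BMI -> Cholesterol
  P6: Genotype <- Diet <- Smoking <- SleepHours -> Cholesterol
  P7: Genotype <- Diet <- Smoking -> AlcoholUse <- SleepHours -> BMI -> Cholesterol
  P8: Genotype <- Diet <- Smoking -> AlcoholUse <- SleepHours -> Cholesterol
The empty set is not sufficient: P1 (Genotype <- SleepHours -> BMI -> Cholesterol) has no collider blocking it and no conditioned non-collider, so it is open.
Try {BMI, SleepHours}:
  P1: blocked at fork node SleepHours ∈ conditioning set.
  P2: blocked at fork node SleepHours ∈ conditioning set.
  P3: blocked at chain node BMI ∈ conditioning set.
  P4: blocked at fork node BMI ∈ conditioning set.
  P5: blocked at fork node SleepHours ∈ conditioning set.
  P6: blocked at fork node SleepHours ∈ conditioning set.
  P7: blocked at collider AlcoholUse (neither it nor any descendant is in the conditioning set).
  P8: blocked at collider AlcoholUse (neither it nor any descendant is in the conditioning set).
{BMI, SleepHours} contains no descendant of Genotype and blocks every backdoor path.
Every element of {BMI, SleepHours} is needed (dropping BMI leaves P4 open; dropping SleepHours leaves P2 open), so no proper subset is valid.
Among all size-2 subsets of the eligible variables, only {BMI, SleepHours} blocks every backdoor path, so it is the unique smallest valid adjustment set.

{BMI, SleepHours}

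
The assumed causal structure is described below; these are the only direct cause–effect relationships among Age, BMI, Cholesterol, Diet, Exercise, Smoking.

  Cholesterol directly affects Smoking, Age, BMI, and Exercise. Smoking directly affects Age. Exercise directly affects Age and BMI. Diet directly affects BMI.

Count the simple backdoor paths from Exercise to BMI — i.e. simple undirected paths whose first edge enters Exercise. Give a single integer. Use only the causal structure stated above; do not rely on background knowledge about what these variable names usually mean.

A backdoor path from Exercise to BMI is any simple undirected path whose first edge points into Exercise (i.e. leaves Exercise via a parent).
Parents of Exercise: {Cholesterol}.
Enumerating:
  P1: Exercise <- Cholesterol -> BMI
That exhausts the simple backdoor paths. Count: 1.

1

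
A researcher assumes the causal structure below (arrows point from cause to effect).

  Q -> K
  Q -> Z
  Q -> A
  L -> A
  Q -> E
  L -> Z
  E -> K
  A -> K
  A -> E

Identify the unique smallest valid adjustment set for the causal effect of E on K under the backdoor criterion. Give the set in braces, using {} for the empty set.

Variables eligible for adjustment (non-descendants of E, excluding E and K): {A, L, Q, Z}.
Backdoor paths from E to K:
  P1: E <- Q -> A -> K
  P2: E <- Q -> K
  P3: E <- Q -> Z <- L -> A -> K
  P4: E <- A <- Q -> K
  P5: E <- A <- L -> Z <- Q -> K
  P6: E <- A -> K
The empty set is not sufficient: P1 (E <- Q -> A -> K) has no collider blocking it and no conditioned non-collider, so it is open.
Try {A, Q}:
  P1: blocked at fork node Q ∈ conditioning set.
  P2: blocked at fork node Q ∈ conditioning set.
  P3: blocked at fork node Q ∈ conditioning set.
  P4: blocked at chain node A ∈ conditioning set.
  P5: blocked at chain node A ∈ conditioning set.
  P6: blocked at fork node A ∈ conditioning set.
{A, Q} contains no descendant of E and blocks every backdoor path.
Every element of {A, Q} is needed (dropping A leaves P6 open; dropping Q leaves P2 open), so no proper subset is valid.
Among all size-2 subsets of the eligible variables, only {A, Q} blocks every backdoor path, so it is the unique smallest valid adjustment set.

{A, Q}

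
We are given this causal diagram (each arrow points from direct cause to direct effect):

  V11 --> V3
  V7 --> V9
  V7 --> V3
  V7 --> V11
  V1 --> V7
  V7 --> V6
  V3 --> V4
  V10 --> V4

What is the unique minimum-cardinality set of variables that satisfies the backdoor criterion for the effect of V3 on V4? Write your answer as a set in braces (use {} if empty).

Variables eligible for adjustment (non-descendants of V3, excluding V3 and V4): {V1, V10, V11, V6, V7, V9}.
Backdoor paths from V3 to V4:
  (none)
With no backdoor paths the empty set already satisfies the criterion, and it is trivially minimal.

{}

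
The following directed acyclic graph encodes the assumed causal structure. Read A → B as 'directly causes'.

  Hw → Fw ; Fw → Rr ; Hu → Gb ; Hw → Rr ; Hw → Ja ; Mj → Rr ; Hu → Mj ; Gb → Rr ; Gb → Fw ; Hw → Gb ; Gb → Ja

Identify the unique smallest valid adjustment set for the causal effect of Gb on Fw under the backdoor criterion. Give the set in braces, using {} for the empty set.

Variables eligible for adjustment (non-descendants of Gb, excluding Gb and Fw): {Hu, Hw, Mj}.
Backdoor paths from Gb to Fw:
  P1: Gb <- Hu -> Mj -> Rr <- Hw -> Fw
  P2: Gb <- Hu -> Mj -> Rr <- Fw
  P3: Gb <- Hw -> Fw
  P4: Gb <- Hw -> Rr <- Fw
The empty set is not sufficient: P3 (Gb <- Hw -> Fw) has no collider blocking it and no conditioned non-collider, so it is open.
Try {Hw}:
  P1: blocked at collider Rr (neither it nor any descendant is in the conditioning set).
  P2: blocked at collider Rr (neither it nor any descendant is in the conditioning set).
  P3: blocked at fork node Hw ∈ conditioning set.
  P4: blocked at fork node Hw ∈ conditioning set.
{Hw} contains no descendant of Gb and blocks every backdoor path.
No other singleton works — e.g. {Hu} leaves P3 open — so {Hw} is the unique smallest valid adjustment set.

{Hw}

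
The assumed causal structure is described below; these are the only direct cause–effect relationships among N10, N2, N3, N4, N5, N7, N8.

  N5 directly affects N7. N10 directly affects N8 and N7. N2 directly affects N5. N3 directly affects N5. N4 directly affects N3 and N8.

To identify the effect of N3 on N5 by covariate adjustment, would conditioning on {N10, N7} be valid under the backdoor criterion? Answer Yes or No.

Backdoor paths from N3 to N5 (paths whose first edge points into N3):
  P1: N3 <- N4 -> N8 <- N10 -> N7 <- N5
Condition 1 (no descendant of N3 in the set): FAILS — N7 is a descendant of N3.
Condition 2 (every backdoor path blocked by {N10, N7}):
  P1: blocked at collider N8 (neither it nor any descendant is in the conditioning set).
{N10, N7} does not satisfy the backdoor criterion.

No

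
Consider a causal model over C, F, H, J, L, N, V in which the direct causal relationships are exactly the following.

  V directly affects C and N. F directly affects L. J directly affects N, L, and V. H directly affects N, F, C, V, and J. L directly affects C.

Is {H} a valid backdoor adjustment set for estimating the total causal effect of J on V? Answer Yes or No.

Yes

Backdoor paths from J to V (paths whose first edge points into J):
  P1: J <- H -> V
  P2: J <- H -> F -> L -> C <- V
  P3: J <- H -> N <- V
  P4: J <- H -> C <- V
Condition 1 (no descendant of J in the set): holds — descendants of J are {C, L, N, V}; none are in {H}.
Condition 2 (every backdoor path blocked by {H}):
  P1: blocked at fork node H ∈ conditioning set.
  P2: blocked at fork node H ∈ conditioning set.
  P3: blocked at fork node H ∈ conditioning set.
  P4: blocked at fork node H ∈ conditioning set.
{H} satisfies the backdoor criterion.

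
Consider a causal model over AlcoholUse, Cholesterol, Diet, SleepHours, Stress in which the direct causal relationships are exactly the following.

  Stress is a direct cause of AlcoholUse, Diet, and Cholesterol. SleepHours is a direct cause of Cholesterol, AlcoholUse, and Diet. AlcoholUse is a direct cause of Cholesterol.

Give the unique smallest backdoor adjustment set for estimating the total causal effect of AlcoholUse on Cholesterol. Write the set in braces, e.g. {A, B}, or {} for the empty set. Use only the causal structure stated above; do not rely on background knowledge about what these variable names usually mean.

Variables eligible for adjustment (non-descendants of AlcoholUse, excluding AlcoholUse and Cholesterol): {Diet, SleepHours, Stress}.
Backdoor paths from AlcoholUse to Cholesterol:
  P1: AlcoholUse <- SleepHours -> Diet <- Stress -> Cholesterol
  P2: AlcoholUse <- SleepHours -> Cholesterol
  P3: AlcoholUse <- Stress -> Diet <- SleepHours -> Cholesterol
  P4: AlcoholUse <- Stress -> Cholesterol
The empty set is not sufficient: P2 (AlcoholUse <- SleepHours -> Cholesterol) has no collider blocking it and no conditioned non-collider, so it is open.
Try {SleepHours, Stress}:
  P1: blocked at fork node SleepHours ∈ conditioning set.
  P2: blocked at fork node SleepHours ∈ conditioning set.
  P3: blocked at fork node Stress ∈ conditioning set.
  P4: blocked at fork node Stress ∈ conditioning set.
{SleepHours, Stress} contains no descendant of AlcoholUse and blocks every backdoor path.
Every element of {SleepHours, Stress} is needed (dropping SleepHours leaves P2 open; dropping Stress leaves P4 open), so no proper subset is valid.
Among all size-2 subsets of the eligible variables, only {SleepHours, Stress} blocks every backdoor path, so it is the unique smallest valid adjustment set.

{SleepHours, Stress}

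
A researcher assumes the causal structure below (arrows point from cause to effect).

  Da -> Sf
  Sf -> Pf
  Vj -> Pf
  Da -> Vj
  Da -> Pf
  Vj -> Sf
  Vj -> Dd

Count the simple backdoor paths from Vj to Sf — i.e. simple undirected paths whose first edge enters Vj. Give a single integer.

A backdoor path from Vj to Sf is any simple undirected path whose first edge points into Vj (i.e. leaves Vj via a parent).
Parents of Vj: {Da}.
Enumerating:
  P1: Vj <- Da -> Sf
  P2: Vj <- Da -> Pf <- Sf
That exhausts the simple backdoor paths. Count: 2.

2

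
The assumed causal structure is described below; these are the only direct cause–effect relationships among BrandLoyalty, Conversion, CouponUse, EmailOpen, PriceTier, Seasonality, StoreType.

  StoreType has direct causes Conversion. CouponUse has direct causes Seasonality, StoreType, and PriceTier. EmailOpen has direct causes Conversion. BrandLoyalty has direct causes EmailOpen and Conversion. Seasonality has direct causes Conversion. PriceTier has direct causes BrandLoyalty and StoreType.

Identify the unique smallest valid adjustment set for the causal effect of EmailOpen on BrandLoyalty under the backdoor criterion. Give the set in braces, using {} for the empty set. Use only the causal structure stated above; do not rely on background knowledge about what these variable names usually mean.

Variables eligible for adjustment (non-descendants of EmailOpen, excluding EmailOpen and BrandLoyalty): {Conversion, Seasonality, StoreType}.
Backdoor paths from EmailOpen to BrandLoyalty:
  P1: EmailOpen <- Conversion -> StoreType -> PriceTier <- BrandLoyalty
  P2: EmailOpen <- Conversion -> StoreType -> CouponUse <- PriceTier <- BrandLoyalty
  P3: EmailOpen <- Conversion -> BrandLoyalty
  P4: EmailOpen <- Conversion -> Seasonality -> CouponUse <- StoreType -> PriceTier <- BrandLoyalty
  P5: EmailOpen <- Conversion -> Seasonality -> CouponUse <- PriceTier <- BrandLoyalty
The empty set is not sufficient: P3 (EmailOpen <- Conversion -> BrandLoyalty) has no collider blocking it and no conditioned non-collider, so it is open.
Try {Conversion}:
  P1: blocked at fork node Conversion ∈ conditioning set.
  P2: blocked at fork node Conversion ∈ conditioning set.
  P3: blocked at fork node Conversion ∈ conditioning set.
  P4: blocked at fork node Conversion ∈ conditioning set.
  P5: blocked at fork node Conversion ∈ conditioning set.
{Conversion} contains no descendant of EmailOpen and blocks every backdoor path.
No other singleton works — e.g. {StoreType} leaves P3 open — so {Conversion} is the unique smallest valid adjustment set.

{Conversion}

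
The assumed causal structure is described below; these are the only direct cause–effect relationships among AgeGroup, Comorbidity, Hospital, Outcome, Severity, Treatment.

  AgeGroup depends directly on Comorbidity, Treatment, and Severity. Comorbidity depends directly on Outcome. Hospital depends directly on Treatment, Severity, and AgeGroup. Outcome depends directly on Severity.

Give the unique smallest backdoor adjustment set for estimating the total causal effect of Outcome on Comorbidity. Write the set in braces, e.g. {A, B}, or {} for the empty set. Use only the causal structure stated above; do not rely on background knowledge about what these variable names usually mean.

{}

Variables eligible for adjustment (non-descendants of Outcome, excluding Outcome and Comorbidity): {Severity, Treatment}.
Backdoor paths from Outcome to Comorbidity:
  P1: Outcome <- Severity -> AgeGroup <- Comorbidity
  P2: Outcome <- Severity -> Hospital <- Treatment -> AgeGroup <- Comorbidity
  P3: Outcome <- Severity -> Hospital <- AgeGroup <- Comorbidity
Each backdoor path contains an unconditioned collider, so every path is already blocked with the empty conditioning set:
  P1: blocked at collider AgeGroup (neither it nor any descendant is in the conditioning set).
  P2: blocked at collider Hospital (neither it nor any descendant is in the conditioning set).
  P3: blocked at collider Hospital (neither it nor any descendant is in the conditioning set).
The empty set is therefore the unique smallest valid set.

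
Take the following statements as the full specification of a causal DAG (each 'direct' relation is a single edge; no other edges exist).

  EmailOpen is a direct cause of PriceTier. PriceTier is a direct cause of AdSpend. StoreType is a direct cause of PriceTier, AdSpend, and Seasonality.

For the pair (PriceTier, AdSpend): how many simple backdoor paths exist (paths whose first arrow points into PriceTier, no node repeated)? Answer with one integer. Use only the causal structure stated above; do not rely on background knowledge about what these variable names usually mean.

A backdoor path from PriceTier to AdSpend is any simple undirected path whose first edge points into PriceTier (i.e. leaves PriceTier via a parent).
Parents of PriceTier: {EmailOpen, StoreType}.
Enumerating:
  P1: PriceTier <- StoreType -> AdSpend
That exhausts the simple backdoor paths. Count: 1.

1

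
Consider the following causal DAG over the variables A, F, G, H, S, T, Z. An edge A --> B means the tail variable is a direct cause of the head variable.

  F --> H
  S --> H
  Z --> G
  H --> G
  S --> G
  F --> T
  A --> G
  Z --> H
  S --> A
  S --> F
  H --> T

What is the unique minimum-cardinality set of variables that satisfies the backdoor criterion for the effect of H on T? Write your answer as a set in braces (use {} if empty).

Variables eligible for adjustment (non-descendants of H, excluding H and T): {A, F, S, Z}.
Backdoor paths from H to T:
  P1: H <- S -> F -> T
  P2: H <- F -> T
  P3: H <- Z -> G <- S -> F -> T
  P4: H <- Z -> G <- A <- S -> F -> T
The empty set is not sufficient: P1 (H <- S -> F -> T) has no collider blocking it and no conditioned non-collider, so it is open.
Try {F}:
  P1: blocked at chain node F ∈ conditioning set.
  P2: blocked at fork node F ∈ conditioning set.
  P3: blocked at collider G (neither it nor any descendant is in the conditioning set).
  P4: blocked at collider G (neither it nor any descendant is in the conditioning set).
{F} contains no descendant of H and blocks every backdoor path.
No other singleton works — e.g. {S} leaves P2 open — so {F} is the unique smallest valid adjustment set.

{F}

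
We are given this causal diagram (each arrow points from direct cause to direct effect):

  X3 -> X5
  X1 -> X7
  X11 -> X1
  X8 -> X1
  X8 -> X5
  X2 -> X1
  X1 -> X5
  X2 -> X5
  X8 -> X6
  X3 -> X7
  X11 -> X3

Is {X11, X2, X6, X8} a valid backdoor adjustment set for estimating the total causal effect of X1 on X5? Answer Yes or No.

Backdoor paths from X1 to X5 (paths whose first edge points into X1):
  P1: X1 <- X11 -> X3 -> X5
  P2: X1 <- X2 -> X5
  P3: X1 <- X8 -> X5
Condition 1 (no descendant of X1 in the set): holds — descendants of X1 are {X5, X7}; none are in {X11, X2, X6, X8}.
Condition 2 (every backdoor path blocked by {X11, X2, X6, X8}):
  P1: blocked at fork node X11 ∈ conditioning set.
  P2: blocked at fork node X2 ∈ conditioning set.
  P3: blocked at fork node X8 ∈ conditioning set.
{X11, X2, X6, X8} satisfies the backdoor criterion.

Yes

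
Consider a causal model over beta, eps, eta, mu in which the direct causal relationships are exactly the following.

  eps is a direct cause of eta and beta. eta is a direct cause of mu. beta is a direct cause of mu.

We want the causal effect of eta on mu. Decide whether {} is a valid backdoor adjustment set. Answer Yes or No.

Backdoor paths from eta to mu (paths whose first edge points into eta):
  P1: eta <- eps -> beta -> mu
Condition 1 (no descendant of eta in the set): holds — descendants of eta are {mu}; none are in {}.
Condition 2 (every backdoor path blocked by {}):
  P1: open — no interior node is in the conditioning set.
{} does not satisfy the backdoor criterion.

No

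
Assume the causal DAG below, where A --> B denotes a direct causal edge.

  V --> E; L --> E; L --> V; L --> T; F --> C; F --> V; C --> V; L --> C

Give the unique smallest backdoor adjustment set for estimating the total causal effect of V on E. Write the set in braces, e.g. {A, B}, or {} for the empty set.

Variables eligible for adjustment (non-descendants of V, excluding V and E): {C, F, L, T}.
Backdoor paths from V to E:
  P1: V <- L -> E
  P2: V <- F -> C <- L -> E
  P3: V <- C <- L -> E
The empty set is not sufficient: P1 (V <- L -> E) has no collider blocking it and no conditioned non-collider, so it is open.
Try {L}:
  P1: blocked at fork node L ∈ conditioning set.
  P2: blocked at collider C (neither it nor any descendant is in the conditioning set).
  P3: blocked at fork node L ∈ conditioning set.
{L} contains no descendant of V and blocks every backdoor path.
No other singleton works — e.g. {F} leaves P1 open — so {L} is the unique smallest valid adjustment set.

{L}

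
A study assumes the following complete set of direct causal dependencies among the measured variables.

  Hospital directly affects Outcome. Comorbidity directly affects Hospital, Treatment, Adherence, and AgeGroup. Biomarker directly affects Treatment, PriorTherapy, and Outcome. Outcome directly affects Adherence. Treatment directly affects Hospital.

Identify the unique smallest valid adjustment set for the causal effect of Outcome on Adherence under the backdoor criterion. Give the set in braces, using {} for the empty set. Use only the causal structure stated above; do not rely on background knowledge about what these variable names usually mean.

Variables eligible for adjustment (non-descendants of Outcome, excluding Outcome and Adherence): {AgeGroup, Biomarker, Comorbidity, Hospital, PriorTherapy, Treatment}.
Backdoor paths from Outcome to Adherence:
  P1: Outcome <- Biomarker -> Treatment <- Comorbidity -> Adherence
  P2: Outcome <- Biomarker -> Treatment -> Hospital <- Comorbidity -> Adherence
  P3: Outcome <- Hospital <- Comorbidity -> Adherence
  P4: Outcome <- Hospital <- Treatment <- Comorbidity -> Adherence
The empty set is not sufficient: P3 (Outcome <- Hospital <- Comorbidity -> Adherence) has no collider blocking it and no conditioned non-collider, so it is open.
Try {Comorbidity}:
  P1: blocked at collider Treatment (neither it nor any descendant is in the conditioning set).
  P2: blocked at collider Hospital (neither it nor any descendant is in the conditioning set).
  P3: blocked at fork node Comorbidity ∈ conditioning set.
  P4: blocked at fork node Comorbidity ∈ conditioning set.
{Comorbidity} contains no descendant of Outcome and blocks every backdoor path.
No other singleton works — e.g. {Biomarker} leaves P3 open — so {Comorbidity} is the unique smallest valid adjustment set.

{Comorbidity}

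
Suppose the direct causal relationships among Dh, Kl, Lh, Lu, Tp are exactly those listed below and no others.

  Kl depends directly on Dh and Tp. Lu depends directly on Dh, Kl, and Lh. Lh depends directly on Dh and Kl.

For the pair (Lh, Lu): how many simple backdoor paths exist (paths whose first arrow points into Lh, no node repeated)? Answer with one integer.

4

A backdoor path from Lh to Lu is any simple undirected path whose first edge points into Lh (i.e. leaves Lh via a parent).
Parents of Lh: {Dh, Kl}.
Enumerating:
  P1: Lh <- Dh -> Kl -> Lu
  P2: Lh <- Dh -> Lu
  P3: Lh <- Kl <- Dh -> Lu
  P4: Lh <- Kl -> Lu
That exhausts the simple backdoor paths. Count: 4.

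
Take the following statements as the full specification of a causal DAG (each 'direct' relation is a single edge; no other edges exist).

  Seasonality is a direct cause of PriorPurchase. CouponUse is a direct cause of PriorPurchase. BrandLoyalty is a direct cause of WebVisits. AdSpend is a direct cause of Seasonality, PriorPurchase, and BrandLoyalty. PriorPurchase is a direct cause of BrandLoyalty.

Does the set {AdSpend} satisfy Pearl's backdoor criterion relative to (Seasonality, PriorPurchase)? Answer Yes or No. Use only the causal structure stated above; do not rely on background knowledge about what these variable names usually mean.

Yes

Backdoor paths from Seasonality to PriorPurchase (paths whose first edge points into Seasonality):
  P1: Seasonality <- AdSpend -> PriorPurchase
  P2: Seasonality <- AdSpend -> BrandLoyalty <- PriorPurchase
Condition 1 (no descendant of Seasonality in the set): holds — descendants of Seasonality are {BrandLoyalty, PriorPurchase, WebVisits}; none are in {AdSpend}.
Condition 2 (every backdoor path blocked by {AdSpend}):
  P1: blocked at fork node AdSpend ∈ conditioning set.
  P2: blocked at fork node AdSpend ∈ conditioning set.
{AdSpend} satisfies the backdoor criterion.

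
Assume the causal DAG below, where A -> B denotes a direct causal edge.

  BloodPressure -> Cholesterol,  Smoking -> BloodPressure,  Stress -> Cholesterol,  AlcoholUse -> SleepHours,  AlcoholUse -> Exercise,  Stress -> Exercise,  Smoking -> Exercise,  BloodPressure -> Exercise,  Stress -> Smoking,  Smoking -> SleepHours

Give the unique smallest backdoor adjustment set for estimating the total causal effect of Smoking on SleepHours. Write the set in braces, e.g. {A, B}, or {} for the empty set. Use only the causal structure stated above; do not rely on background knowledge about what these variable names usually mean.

{}

Variables eligible for adjustment (non-descendants of Smoking, excluding Smoking and SleepHours): {AlcoholUse, Stress}.
Backdoor paths from Smoking to SleepHours:
  P1: Smoking <- Stress -> Cholesterol <- BloodPressure -> Exercise <- AlcoholUse -> SleepHours
  P2: Smoking <- Stress -> Exercise <- AlcoholUse -> SleepHours
Each backdoor path contains an unconditioned collider, so every path is already blocked with the empty conditioning set:
  P1: blocked at collider Cholesterol (neither it nor any descendant is in the conditioning set).
  P2: blocked at collider Exercise (neither it nor any descendant is in the conditioning set).
The empty set is therefore the unique smallest valid set.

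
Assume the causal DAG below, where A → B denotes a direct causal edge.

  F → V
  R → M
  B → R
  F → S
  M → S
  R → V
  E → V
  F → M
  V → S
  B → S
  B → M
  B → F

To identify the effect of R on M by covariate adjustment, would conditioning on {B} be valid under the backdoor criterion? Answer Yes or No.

Yes

Backdoor paths from R to M (paths whose first edge points into R):
  P1: R <- B -> F -> V -> S <- M
  P2: R <- B -> F -> M
  P3: R <- B -> F -> S <- M
  P4: R <- B -> M
  P5: R <- B -> S <- F -> M
  P6: R <- B -> S <- V <- F -> M
  P7: R <- B -> S <- M
Condition 1 (no descendant of R in the set): holds — descendants of R are {M, S, V}; none are in {B}.
Condition 2 (every backdoor path blocked by {B}):
  P1: blocked at fork node B ∈ conditioning set.
  P2: blocked at fork node B ∈ conditioning set.
  P3: blocked at fork node B ∈ conditioning set.
  P4: blocked at fork node B ∈ conditioning set.
  P5: blocked at fork node B ∈ conditioning set.
  P6: blocked at fork node B ∈ conditioning set.
  P7: blocked at fork node B ∈ conditioning set.
{B} satisfies the backdoor criterion.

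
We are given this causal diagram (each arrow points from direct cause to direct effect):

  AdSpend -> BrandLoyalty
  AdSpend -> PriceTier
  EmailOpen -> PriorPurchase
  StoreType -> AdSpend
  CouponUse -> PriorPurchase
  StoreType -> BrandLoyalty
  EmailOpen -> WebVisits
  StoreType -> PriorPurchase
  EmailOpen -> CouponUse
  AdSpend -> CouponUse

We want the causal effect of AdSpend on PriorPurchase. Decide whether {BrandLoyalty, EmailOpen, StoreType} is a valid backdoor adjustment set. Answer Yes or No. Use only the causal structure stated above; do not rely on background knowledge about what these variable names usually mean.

No

Backdoor paths from AdSpend to PriorPurchase (paths whose first edge points into AdSpend):
  P1: AdSpend <- StoreType -> PriorPurchase
Condition 1 (no descendant of AdSpend in the set): FAILS — BrandLoyalty is a descendant of AdSpend.
Condition 2 (every backdoor path blocked by {BrandLoyalty, EmailOpen, StoreType}):
  P1: blocked at fork node StoreType ∈ conditioning set.
{BrandLoyalty, EmailOpen, StoreType} does not satisfy the backdoor criterion.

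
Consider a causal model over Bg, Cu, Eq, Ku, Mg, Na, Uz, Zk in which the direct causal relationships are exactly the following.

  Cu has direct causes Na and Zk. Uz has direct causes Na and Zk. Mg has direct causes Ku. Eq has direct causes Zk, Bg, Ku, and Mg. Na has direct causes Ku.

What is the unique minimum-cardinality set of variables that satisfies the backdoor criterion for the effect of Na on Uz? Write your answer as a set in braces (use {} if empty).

{}

Variables eligible for adjustment (non-descendants of Na, excluding Na and Uz): {Bg, Eq, Ku, Mg, Zk}.
Backdoor paths from Na to Uz:
  P1: Na <- Ku -> Mg -> Eq <- Zk -> Uz
  P2: Na <- Ku -> Eq <- Zk -> Uz
Each backdoor path contains an unconditioned collider, so every path is already blocked with the empty conditioning set:
  P1: blocked at collider Eq (neither it nor any descendant is in the conditioning set).
  P2: blocked at collider Eq (neither it nor any descendant is in the conditioning set).
The empty set is therefore the unique smallest valid set.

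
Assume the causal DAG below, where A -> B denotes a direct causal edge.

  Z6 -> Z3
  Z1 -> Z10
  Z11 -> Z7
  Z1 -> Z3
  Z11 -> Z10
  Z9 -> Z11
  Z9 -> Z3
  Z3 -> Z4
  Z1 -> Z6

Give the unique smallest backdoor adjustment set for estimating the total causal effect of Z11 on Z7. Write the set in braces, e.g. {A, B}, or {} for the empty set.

Variables eligible for adjustment (non-descendants of Z11, excluding Z11 and Z7): {Z1, Z3, Z4, Z6, Z9}.
Backdoor paths from Z11 to Z7:
  (none)
With no backdoor paths the empty set already satisfies the criterion, and it is trivially minimal.

{}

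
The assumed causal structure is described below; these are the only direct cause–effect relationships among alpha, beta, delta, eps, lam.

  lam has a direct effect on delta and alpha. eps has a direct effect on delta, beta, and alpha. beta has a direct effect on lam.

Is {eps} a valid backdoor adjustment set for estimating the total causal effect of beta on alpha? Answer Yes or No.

Yes

Backdoor paths from beta to alpha (paths whose first edge points into beta):
  P1: beta <- eps -> alpha
  P2: beta <- eps -> delta <- lam -> alpha
Condition 1 (no descendant of beta in the set): holds — descendants of beta are {alpha, delta, lam}; none are in {eps}.
Condition 2 (every backdoor path blocked by {eps}):
  P1: blocked at fork node eps ∈ conditioning set.
  P2: blocked at fork node eps ∈ conditioning set.
{eps} satisfies the backdoor criterion.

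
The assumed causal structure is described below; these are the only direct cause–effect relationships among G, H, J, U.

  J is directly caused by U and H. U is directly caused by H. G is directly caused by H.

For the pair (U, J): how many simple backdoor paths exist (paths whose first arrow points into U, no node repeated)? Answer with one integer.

A backdoor path from U to J is any simple undirected path whose first edge points into U (i.e. leaves U via a parent).
Parents of U: {H}.
Enumerating:
  P1: U <- H -> J
That exhausts the simple backdoor paths. Count: 1.

1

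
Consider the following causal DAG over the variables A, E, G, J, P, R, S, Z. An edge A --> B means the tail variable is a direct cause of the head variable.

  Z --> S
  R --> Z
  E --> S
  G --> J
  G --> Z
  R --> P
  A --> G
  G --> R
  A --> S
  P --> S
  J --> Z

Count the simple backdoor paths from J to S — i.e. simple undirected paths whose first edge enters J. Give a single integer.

5

A backdoor path from J to S is any simple undirected path whose first edge points into J (i.e. leaves J via a parent).
Parents of J: {G}.
Enumerating:
  P1: J <- G <- A -> S
  P2: J <- G -> R -> Z -> S
  P3: J <- G -> R -> P -> S
  P4: J <- G -> Z <- R -> P -> S
  P5: J <- G -> Z -> S
That exhausts the simple backdoor paths. Count: 5.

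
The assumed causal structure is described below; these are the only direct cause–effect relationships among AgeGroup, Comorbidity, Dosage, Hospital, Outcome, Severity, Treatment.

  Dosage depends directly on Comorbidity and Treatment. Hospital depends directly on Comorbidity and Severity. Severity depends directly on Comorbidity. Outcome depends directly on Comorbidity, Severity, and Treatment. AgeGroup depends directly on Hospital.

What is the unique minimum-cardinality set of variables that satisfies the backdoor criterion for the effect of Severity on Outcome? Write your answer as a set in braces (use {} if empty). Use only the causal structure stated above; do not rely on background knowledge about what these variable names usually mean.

Variables eligible for adjustment (non-descendants of Severity, excluding Severity and Outcome): {Comorbidity, Dosage, Treatment}.
Backdoor paths from Severity to Outcome:
  P1: Severity <- Comorbidity -> Dosage <- Treatment -> Outcome
  P2: Severity <- Comorbidity -> Outcome
The empty set is not sufficient: P2 (Severity <- Comorbidity -> Outcome) has no collider blocking it and no conditioned non-collider, so it is open.
Try {Comorbidity}:
  P1: blocked at fork node Comorbidity ∈ conditioning set.
  P2: blocked at fork node Comorbidity ∈ conditioning set.
{Comorbidity} contains no descendant of Severity and blocks every backdoor path.
No other singleton works — e.g. {Treatment} leaves P2 open — so {Comorbidity} is the unique smallest valid adjustment set.

{Comorbidity}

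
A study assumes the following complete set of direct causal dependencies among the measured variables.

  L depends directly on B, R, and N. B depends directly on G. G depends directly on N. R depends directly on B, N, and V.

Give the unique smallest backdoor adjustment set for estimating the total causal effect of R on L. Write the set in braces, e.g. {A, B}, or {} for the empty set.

{B, N}

Variables eligible for adjustment (non-descendants of R, excluding R and L): {B, G, N, V}.
Backdoor paths from R to L:
  P1: R <- N -> G -> B -> L
  P2: R <- N -> L
  P3: R <- B <- G <- N -> L
  P4: R <- B -> L
The empty set is not sufficient: P1 (R <- N -> G -> B -> L) has no collider blocking it and no conditioned non-collider, so it is open.
Try {B, N}:
  P1: blocked at fork node N ∈ conditioning set.
  P2: blocked at fork node N ∈ conditioning set.
  P3: blocked at chain node B ∈ conditioning set.
  P4: blocked at fork node B ∈ conditioning set.
{B, N} contains no descendant of R and blocks every backdoor path.
Every element of {B, N} is needed (dropping B leaves P4 open; dropping N leaves P2 open), so no proper subset is valid.
Among all size-2 subsets of the eligible variables, only {B, N} blocks every backdoor path, so it is the unique smallest valid adjustment set.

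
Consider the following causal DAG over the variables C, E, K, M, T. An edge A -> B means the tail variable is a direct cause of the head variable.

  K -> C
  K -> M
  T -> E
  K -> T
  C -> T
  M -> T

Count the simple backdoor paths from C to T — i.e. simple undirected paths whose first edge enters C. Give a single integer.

2

A backdoor path from C to T is any simple undirected path whose first edge points into C (i.e. leaves C via a parent).
Parents of C: {K}.
Enumerating:
  P1: C <- K -> M -> T
  P2: C <- K -> T
That exhausts the simple backdoor paths. Count: 2.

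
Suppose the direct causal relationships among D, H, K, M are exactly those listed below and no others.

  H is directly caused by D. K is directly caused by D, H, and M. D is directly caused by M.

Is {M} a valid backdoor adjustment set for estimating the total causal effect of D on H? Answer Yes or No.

Yes

Backdoor paths from D to H (paths whose first edge points into D):
  P1: D <- M -> K <- H
Condition 1 (no descendant of D in the set): holds — descendants of D are {H, K}; none are in {M}.
Condition 2 (every backdoor path blocked by {M}):
  P1: blocked at fork node M ∈ conditioning set.
{M} satisfies the backdoor criterion.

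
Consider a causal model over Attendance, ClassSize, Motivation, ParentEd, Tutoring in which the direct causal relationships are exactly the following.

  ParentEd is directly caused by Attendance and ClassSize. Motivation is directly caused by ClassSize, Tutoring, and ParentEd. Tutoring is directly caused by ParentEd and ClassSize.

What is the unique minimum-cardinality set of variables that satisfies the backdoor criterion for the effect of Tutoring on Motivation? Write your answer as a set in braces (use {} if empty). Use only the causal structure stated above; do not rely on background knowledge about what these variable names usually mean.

{ClassSize, ParentEd}

Variables eligible for adjustment (non-descendants of Tutoring, excluding Tutoring and Motivation): {Attendance, ClassSize, ParentEd}.
Backdoor paths from Tutoring to Motivation:
  P1: Tutoring <- ClassSize -> ParentEd -> Motivation
  P2: Tutoring <- ClassSize -> Motivation
  P3: Tutoring <- ParentEd <- ClassSize -> Motivation
  P4: Tutoring <- ParentEd -> Motivation
The empty set is not sufficient: P1 (Tutoring <- ClassSize -> ParentEd -> Motivation) has no collider blocking it and no conditioned non-collider, so it is open.
Try {ClassSize, ParentEd}:
  P1: blocked at fork node ClassSize ∈ conditioning set.
  P2: blocked at fork node ClassSize ∈ conditioning set.
  P3: blocked at chain node ParentEd ∈ conditioning set.
  P4: blocked at fork node ParentEd ∈ conditioning set.
{ClassSize, ParentEd} contains no descendant of Tutoring and blocks every backdoor path.
Every element of {ClassSize, ParentEd} is needed (dropping ClassSize leaves P2 open; dropping ParentEd leaves P4 open), so no proper subset is valid.
Among all size-2 subsets of the eligible variables, only {ClassSize, ParentEd} blocks every backdoor path, so it is the unique smallest valid adjustment set.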